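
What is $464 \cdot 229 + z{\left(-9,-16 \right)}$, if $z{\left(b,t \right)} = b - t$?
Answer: $106263$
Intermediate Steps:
$464 \cdot 229 + z{\left(-9,-16 \right)} = 464 \cdot 229 - -7 = 106256 + \left(-9 + 16\right) = 106256 + 7 = 106263$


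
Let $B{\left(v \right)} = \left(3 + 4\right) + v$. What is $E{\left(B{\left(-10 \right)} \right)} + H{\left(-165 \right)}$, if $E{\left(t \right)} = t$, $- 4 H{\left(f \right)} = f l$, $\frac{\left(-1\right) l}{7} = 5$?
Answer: $- \frac{5787}{4} \approx -1446.8$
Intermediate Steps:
$l = -35$ ($l = \left(-7\right) 5 = -35$)
$H{\left(f \right)} = \frac{35 f}{4}$ ($H{\left(f \right)} = - \frac{f \left(-35\right)}{4} = - \frac{\left(-35\right) f}{4} = \frac{35 f}{4}$)
$B{\left(v \right)} = 7 + v$
$E{\left(B{\left(-10 \right)} \right)} + H{\left(-165 \right)} = \left(7 - 10\right) + \frac{35}{4} \left(-165\right) = -3 - \frac{5775}{4} = - \frac{5787}{4}$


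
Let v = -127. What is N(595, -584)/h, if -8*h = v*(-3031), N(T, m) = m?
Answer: 4672/384937 ≈ 0.012137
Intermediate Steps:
h = -384937/8 (h = -(-127)*(-3031)/8 = -⅛*384937 = -384937/8 ≈ -48117.)
N(595, -584)/h = -584/(-384937/8) = -584*(-8/384937) = 4672/384937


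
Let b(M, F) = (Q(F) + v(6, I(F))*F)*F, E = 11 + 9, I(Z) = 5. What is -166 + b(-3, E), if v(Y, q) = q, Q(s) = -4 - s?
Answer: 1354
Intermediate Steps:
E = 20
b(M, F) = F*(-4 + 4*F) (b(M, F) = ((-4 - F) + 5*F)*F = (-4 + 4*F)*F = F*(-4 + 4*F))
-166 + b(-3, E) = -166 + 4*20*(-1 + 20) = -166 + 4*20*19 = -166 + 1520 = 1354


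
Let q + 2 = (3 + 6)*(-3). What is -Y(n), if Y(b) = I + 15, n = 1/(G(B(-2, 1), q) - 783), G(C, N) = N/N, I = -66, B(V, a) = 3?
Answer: 51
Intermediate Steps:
q = -29 (q = -2 + (3 + 6)*(-3) = -2 + 9*(-3) = -2 - 27 = -29)
G(C, N) = 1
n = -1/782 (n = 1/(1 - 783) = 1/(-782) = -1/782 ≈ -0.0012788)
Y(b) = -51 (Y(b) = -66 + 15 = -51)
-Y(n) = -1*(-51) = 51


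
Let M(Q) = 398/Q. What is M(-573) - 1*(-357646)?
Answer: 204930760/573 ≈ 3.5765e+5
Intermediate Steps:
M(-573) - 1*(-357646) = 398/(-573) - 1*(-357646) = 398*(-1/573) + 357646 = -398/573 + 357646 = 204930760/573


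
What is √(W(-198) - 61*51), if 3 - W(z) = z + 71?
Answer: I*√2981 ≈ 54.599*I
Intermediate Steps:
W(z) = -68 - z (W(z) = 3 - (z + 71) = 3 - (71 + z) = 3 + (-71 - z) = -68 - z)
√(W(-198) - 61*51) = √((-68 - 1*(-198)) - 61*51) = √((-68 + 198) - 3111) = √(130 - 3111) = √(-2981) = I*√2981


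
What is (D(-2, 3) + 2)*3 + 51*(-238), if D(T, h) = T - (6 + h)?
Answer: -12165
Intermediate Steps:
D(T, h) = -6 + T - h (D(T, h) = T + (-6 - h) = -6 + T - h)
(D(-2, 3) + 2)*3 + 51*(-238) = ((-6 - 2 - 1*3) + 2)*3 + 51*(-238) = ((-6 - 2 - 3) + 2)*3 - 12138 = (-11 + 2)*3 - 12138 = -9*3 - 12138 = -27 - 12138 = -12165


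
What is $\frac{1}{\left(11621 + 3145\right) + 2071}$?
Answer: $\frac{1}{16837} \approx 5.9393 \cdot 10^{-5}$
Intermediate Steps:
$\frac{1}{\left(11621 + 3145\right) + 2071} = \frac{1}{14766 + 2071} = \frac{1}{16837}$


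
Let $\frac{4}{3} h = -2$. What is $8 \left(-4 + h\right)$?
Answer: $-44$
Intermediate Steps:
$h = - \frac{3}{2}$ ($h = \frac{3}{4} \left(-2\right) = - \frac{3}{2} \approx -1.5$)
$8 \left(-4 + h\right) = 8 \left(-4 - \frac{3}{2}\right) = 8 \left(- \frac{11}{2}\right) = -44$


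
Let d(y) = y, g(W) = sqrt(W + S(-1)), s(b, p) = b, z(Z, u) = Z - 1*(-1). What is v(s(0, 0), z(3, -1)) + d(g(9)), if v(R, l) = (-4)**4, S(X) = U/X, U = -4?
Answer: 256 + sqrt(13) ≈ 259.61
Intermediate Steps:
z(Z, u) = 1 + Z (z(Z, u) = Z + 1 = 1 + Z)
S(X) = -4/X
v(R, l) = 256
g(W) = sqrt(4 + W) (g(W) = sqrt(W - 4/(-1)) = sqrt(W - 4*(-1)) = sqrt(W + 4) = sqrt(4 + W))
v(s(0, 0), z(3, -1)) + d(g(9)) = 256 + sqrt(4 + 9) = 256 + sqrt(13)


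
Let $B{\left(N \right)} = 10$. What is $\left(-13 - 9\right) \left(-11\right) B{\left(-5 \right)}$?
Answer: $2420$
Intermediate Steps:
$\left(-13 - 9\right) \left(-11\right) B{\left(-5 \right)} = \left(-13 - 9\right) \left(-11\right) 10 = \left(-22\right) \left(-11\right) 10 = 242 \cdot 10 = 2420$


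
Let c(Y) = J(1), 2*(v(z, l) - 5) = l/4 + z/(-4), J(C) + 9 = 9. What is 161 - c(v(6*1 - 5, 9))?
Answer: 161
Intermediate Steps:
J(C) = 0 (J(C) = -9 + 9 = 0)
v(z, l) = 5 - z/8 + l/8 (v(z, l) = 5 + (l/4 + z/(-4))/2 = 5 + (l*(¼) + z*(-¼))/2 = 5 + (l/4 - z/4)/2 = 5 + (-z/4 + l/4)/2 = 5 + (-z/8 + l/8) = 5 - z/8 + l/8)
c(Y) = 0
161 - c(v(6*1 - 5, 9)) = 161 - 1*0 = 161 + 0 = 161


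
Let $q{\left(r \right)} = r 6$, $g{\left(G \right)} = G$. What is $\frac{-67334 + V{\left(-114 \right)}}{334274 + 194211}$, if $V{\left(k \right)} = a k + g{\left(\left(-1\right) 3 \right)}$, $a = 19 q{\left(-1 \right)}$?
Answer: $- \frac{54341}{528485} \approx -0.10282$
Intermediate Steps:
$q{\left(r \right)} = 6 r$
$a = -114$ ($a = 19 \cdot 6 \left(-1\right) = 19 \left(-6\right) = -114$)
$V{\left(k \right)} = -3 - 114 k$ ($V{\left(k \right)} = - 114 k - 3 = -3 - 114 k$)
$\frac{-67334 + V{\left(-114 \right)}}{334274 + 194211} = \frac{-67334 - -12993}{334274 + 194211} = \frac{-67334 + \left(-3 + 12996\right)}{528485} = \left(-67334 + 12993\right) \frac{1}{528485} = \left(-54341\right) \frac{1}{528485} = - \frac{54341}{528485}$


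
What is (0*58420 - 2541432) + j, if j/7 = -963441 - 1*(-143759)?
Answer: -8279206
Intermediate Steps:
j = -5737774 (j = 7*(-963441 - 1*(-143759)) = 7*(-963441 + 143759) = 7*(-819682) = -5737774)
(0*58420 - 2541432) + j = (0*58420 - 2541432) - 5737774 = (0 - 2541432) - 5737774 = -2541432 - 5737774 = -8279206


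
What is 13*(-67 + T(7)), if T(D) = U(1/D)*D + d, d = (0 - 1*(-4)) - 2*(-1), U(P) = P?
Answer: -780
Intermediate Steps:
d = 6 (d = (0 + 4) + 2 = 4 + 2 = 6)
T(D) = 7 (T(D) = D/D + 6 = 1 + 6 = 7)
13*(-67 + T(7)) = 13*(-67 + 7) = 13*(-60) = -780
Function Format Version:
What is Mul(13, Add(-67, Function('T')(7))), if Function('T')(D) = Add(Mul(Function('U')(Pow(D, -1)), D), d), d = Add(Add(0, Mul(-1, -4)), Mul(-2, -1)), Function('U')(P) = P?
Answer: -780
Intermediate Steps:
d = 6 (d = Add(Add(0, 4), 2) = Add(4, 2) = 6)
Function('T')(D) = 7 (Function('T')(D) = Add(Mul(Pow(D, -1), D), 6) = Add(1, 6) = 7)
Mul(13, Add(-67, Function('T')(7))) = Mul(13, Add(-67, 7)) = Mul(13, -60) = -780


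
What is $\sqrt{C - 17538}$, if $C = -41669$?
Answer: $i \sqrt{59207} \approx 243.32 i$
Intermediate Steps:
$\sqrt{C - 17538} = \sqrt{-41669 - 17538} = \sqrt{-59207} = i \sqrt{59207}$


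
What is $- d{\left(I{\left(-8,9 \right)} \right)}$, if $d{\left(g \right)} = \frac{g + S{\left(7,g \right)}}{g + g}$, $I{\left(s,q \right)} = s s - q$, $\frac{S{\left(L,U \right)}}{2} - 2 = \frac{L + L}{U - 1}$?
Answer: $- \frac{1607}{2970} \approx -0.54108$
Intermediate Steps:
$S{\left(L,U \right)} = 4 + \frac{4 L}{-1 + U}$ ($S{\left(L,U \right)} = 4 + 2 \frac{L + L}{U - 1} = 4 + 2 \frac{2 L}{-1 + U} = 4 + \frac{4 L}{-1 + U}$)
$I{\left(s,q \right)} = s^{2} - q$
$d{\left(g \right)} = \frac{g + \frac{4 \left(6 + g\right)}{-1 + g}}{2 g}$ ($d{\left(g \right)} = \frac{g + \frac{4 \left(-1 + 7 + g\right)}{-1 + g}}{g + g} = \frac{g + \frac{4 \left(6 + g\right)}{-1 + g}}{2 g}$)
$- d{\left(I{\left(-8,9 \right)} \right)} = - \frac{24 + \left(\left(-8\right)^{2} - 9\right)^{2} + 3 \left(\left(-8\right)^{2} - 9\right)}{2 \left(\left(-8\right)^{2} - 9\right) \left(-1 + \left(\left(-8\right)^{2} - 9\right)\right)} = - \frac{24 + \left(64 - 9\right)^{2} + 3 \left(64 - 9\right)}{2 \left(64 - 9\right) \left(-1 + \left(64 - 9\right)\right)} = - \frac{24 + 55^{2} + 3 \cdot 55}{2 \cdot 55 \left(-1 + 55\right)} = - \frac{24 + 3025 + 165}{2 \cdot 55 \cdot 54} = - \frac{3214}{2 \cdot 55 \cdot 54} = \left(-1\right) \frac{1607}{2970} = - \frac{1607}{2970}$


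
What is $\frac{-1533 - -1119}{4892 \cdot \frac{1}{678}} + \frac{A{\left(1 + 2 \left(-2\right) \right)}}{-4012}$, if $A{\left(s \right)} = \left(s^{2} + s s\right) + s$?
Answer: $- \frac{281552421}{4906676} \approx -57.381$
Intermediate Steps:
$A{\left(s \right)} = s + 2 s^{2}$ ($A{\left(s \right)} = \left(s^{2} + s^{2}\right) + s = 2 s^{2} + s = s + 2 s^{2}$)
$\frac{-1533 - -1119}{4892 \cdot \frac{1}{678}} + \frac{A{\left(1 + 2 \left(-2\right) \right)}}{-4012} = \frac{-1533 - -1119}{4892 \cdot \frac{1}{678}} + \frac{\left(1 + 2 \left(-2\right)\right) \left(1 + 2 \left(1 + 2 \left(-2\right)\right)\right)}{-4012} = \frac{-1533 + 1119}{4892 \cdot \frac{1}{678}} + \left(1 - 4\right) \left(1 + 2 \left(1 - 4\right)\right) \left(- \frac{1}{4012}\right) = - \frac{414}{\frac{2446}{339}} + - 3 \left(1 + 2 \left(-3\right)\right) \left(- \frac{1}{4012}\right) = \left(-414\right) \frac{339}{2446} + - 3 \left(1 - 6\right) \left(- \frac{1}{4012}\right) = - \frac{70173}{1223} + \left(-3\right) \left(-5\right) \left(- \frac{1}{4012}\right) = - \frac{70173}{1223} + 15 \left(- \frac{1}{4012}\right) = - \frac{70173}{1223} - \frac{15}{4012} = - \frac{281552421}{4906676}$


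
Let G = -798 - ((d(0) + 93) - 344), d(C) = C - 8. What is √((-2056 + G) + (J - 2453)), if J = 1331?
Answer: 3*I*√413 ≈ 60.967*I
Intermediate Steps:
d(C) = -8 + C
G = -539 (G = -798 - (((-8 + 0) + 93) - 344) = -798 - ((-8 + 93) - 344) = -798 - (85 - 344) = -798 - 1*(-259) = -798 + 259 = -539)
√((-2056 + G) + (J - 2453)) = √((-2056 - 539) + (1331 - 2453)) = √(-2595 - 1122) = √(-3717) = 3*I*√413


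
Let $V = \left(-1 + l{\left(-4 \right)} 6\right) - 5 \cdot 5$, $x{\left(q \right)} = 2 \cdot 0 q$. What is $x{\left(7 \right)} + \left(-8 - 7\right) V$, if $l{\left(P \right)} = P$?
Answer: $750$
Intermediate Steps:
$x{\left(q \right)} = 0$ ($x{\left(q \right)} = 0 q = 0$)
$V = -50$ ($V = \left(-1 - 24\right) - 5 \cdot 5 = \left(-1 - 24\right) - 25 = -25 - 25 = -50$)
$x{\left(7 \right)} + \left(-8 - 7\right) V = 0 + \left(-8 - 7\right) \left(-50\right) = 0 - -750 = 0 + 750 = 750$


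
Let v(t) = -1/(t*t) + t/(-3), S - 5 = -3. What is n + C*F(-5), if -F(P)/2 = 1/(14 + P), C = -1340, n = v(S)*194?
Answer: 2159/18 ≈ 119.94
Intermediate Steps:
S = 2 (S = 5 - 3 = 2)
v(t) = -1/t² - t/3 (v(t) = -1/(t²) + t*(-⅓) = -1/t² - t/3)
n = -1067/6 (n = (-1/2² - ⅓*2)*194 = (-1*¼ - ⅔)*194 = (-¼ - ⅔)*194 = -11/12*194 = -1067/6 ≈ -177.83)
F(P) = -2/(14 + P)
n + C*F(-5) = -1067/6 - (-2680)/(14 - 5) = -1067/6 - (-2680)/9 = -1067/6 - 1340*(-2/9) = -1067/6 + 2680/9 = 2159/18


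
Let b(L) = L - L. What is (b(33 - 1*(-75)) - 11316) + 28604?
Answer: 17288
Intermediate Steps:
b(L) = 0
(b(33 - 1*(-75)) - 11316) + 28604 = (0 - 11316) + 28604 = -11316 + 28604 = 17288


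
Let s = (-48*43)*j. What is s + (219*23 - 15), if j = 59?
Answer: -116754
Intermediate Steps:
s = -121776 (s = -48*43*59 = -2064*59 = -121776)
s + (219*23 - 15) = -121776 + (219*23 - 15) = -121776 + (5037 - 15) = -121776 + 5022 = -116754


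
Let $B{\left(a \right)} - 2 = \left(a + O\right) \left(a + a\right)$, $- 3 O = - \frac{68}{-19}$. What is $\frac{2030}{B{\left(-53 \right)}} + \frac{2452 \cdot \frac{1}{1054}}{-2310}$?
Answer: $\frac{35115077213}{99686777190} \approx 0.35225$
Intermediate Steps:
$O = - \frac{68}{57}$ ($O = - \frac{\left(-68\right) \frac{1}{-19}}{3} = - \frac{\left(-68\right) \left(- \frac{1}{19}\right)}{3} = \left(- \frac{1}{3}\right) \frac{68}{19} = - \frac{68}{57} \approx -1.193$)
$B{\left(a \right)} = 2 + 2 a \left(- \frac{68}{57} + a\right)$ ($B{\left(a \right)} = 2 + \left(a - \frac{68}{57}\right) \left(a + a\right) = 2 + \left(- \frac{68}{57} + a\right) 2 a = 2 + 2 a \left(- \frac{68}{57} + a\right)$)
$\frac{2030}{B{\left(-53 \right)}} + \frac{2452 \cdot \frac{1}{1054}}{-2310} = \frac{2030}{2 + 2 \left(-53\right)^{2} - - \frac{7208}{57}} + \frac{2452 \cdot \frac{1}{1054}}{-2310} = \frac{2030}{2 + 2 \cdot 2809 + \frac{7208}{57}} + 2452 \cdot \frac{1}{1054} \left(- \frac{1}{2310}\right) = \frac{2030}{2 + 5618 + \frac{7208}{57}} + \frac{1226}{527} \left(- \frac{1}{2310}\right) = \frac{2030}{\frac{327548}{57}} - \frac{613}{608685} = 2030 \cdot \frac{57}{327548} - \frac{613}{608685} = \frac{57855}{163774} - \frac{613}{608685} = \frac{35115077213}{99686777190}$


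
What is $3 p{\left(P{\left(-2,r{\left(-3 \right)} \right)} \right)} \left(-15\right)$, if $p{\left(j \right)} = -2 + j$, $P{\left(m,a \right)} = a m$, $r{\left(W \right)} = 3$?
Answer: $360$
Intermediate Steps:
$3 p{\left(P{\left(-2,r{\left(-3 \right)} \right)} \right)} \left(-15\right) = 3 \left(-2 + 3 \left(-2\right)\right) \left(-15\right) = 3 \left(-2 - 6\right) \left(-15\right) = 3 \left(-8\right) \left(-15\right) = \left(-24\right) \left(-15\right) = 360$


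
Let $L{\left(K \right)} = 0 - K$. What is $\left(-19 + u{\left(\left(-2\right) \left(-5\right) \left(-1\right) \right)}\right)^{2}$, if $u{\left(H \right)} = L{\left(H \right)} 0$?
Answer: $361$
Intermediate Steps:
$L{\left(K \right)} = - K$
$u{\left(H \right)} = 0$ ($u{\left(H \right)} = - H 0 = 0$)
$\left(-19 + u{\left(\left(-2\right) \left(-5\right) \left(-1\right) \right)}\right)^{2} = \left(-19 + 0\right)^{2} = \left(-19\right)^{2} = 361$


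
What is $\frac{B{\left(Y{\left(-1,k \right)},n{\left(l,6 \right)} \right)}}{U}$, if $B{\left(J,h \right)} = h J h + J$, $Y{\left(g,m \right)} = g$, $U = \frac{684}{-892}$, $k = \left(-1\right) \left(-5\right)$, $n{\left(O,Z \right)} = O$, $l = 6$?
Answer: $\frac{8251}{171} \approx 48.251$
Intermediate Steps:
$k = 5$
$U = - \frac{171}{223}$ ($U = 684 \left(- \frac{1}{892}\right) = - \frac{171}{223} \approx -0.76682$)
$B{\left(J,h \right)} = J + J h^{2}$ ($B{\left(J,h \right)} = J h h + J = J h^{2} + J = J + J h^{2}$)
$\frac{B{\left(Y{\left(-1,k \right)},n{\left(l,6 \right)} \right)}}{U} = \frac{\left(-1\right) \left(1 + 6^{2}\right)}{- \frac{171}{223}} = - (1 + 36) \left(- \frac{223}{171}\right) = \left(-1\right) 37 \left(- \frac{223}{171}\right) = \left(-37\right) \left(- \frac{223}{171}\right) = \frac{8251}{171}$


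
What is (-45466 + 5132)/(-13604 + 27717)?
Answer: -40334/14113 ≈ -2.8579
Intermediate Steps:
(-45466 + 5132)/(-13604 + 27717) = -40334/14113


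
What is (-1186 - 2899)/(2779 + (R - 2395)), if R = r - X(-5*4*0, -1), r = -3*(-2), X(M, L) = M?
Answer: -817/78 ≈ -10.474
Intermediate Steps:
r = 6
R = 6 (R = 6 - (-5*4)*0 = 6 - (-20)*0 = 6 - 1*0 = 6 + 0 = 6)
(-1186 - 2899)/(2779 + (R - 2395)) = (-1186 - 2899)/(2779 + (6 - 2395)) = -4085/(2779 - 2389) = -4085/390 = -4085*1/390 = -817/78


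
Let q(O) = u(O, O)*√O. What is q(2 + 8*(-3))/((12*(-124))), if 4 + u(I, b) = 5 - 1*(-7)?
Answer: -I*√22/186 ≈ -0.025217*I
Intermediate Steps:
u(I, b) = 8 (u(I, b) = -4 + (5 - 1*(-7)) = -4 + (5 + 7) = -4 + 12 = 8)
q(O) = 8*√O
q(2 + 8*(-3))/((12*(-124))) = (8*√(2 + 8*(-3)))/((12*(-124))) = (8*√(2 - 24))/(-1488) = (8*√(-22))*(-1/1488) = (8*(I*√22))*(-1/1488) = (8*I*√22)*(-1/1488) = -I*√22/186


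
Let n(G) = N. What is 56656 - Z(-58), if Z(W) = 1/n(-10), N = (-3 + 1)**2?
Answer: 226623/4 ≈ 56656.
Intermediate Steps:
N = 4 (N = (-2)**2 = 4)
n(G) = 4
Z(W) = 1/4
56656 - Z(-58) = 56656 - 1*1/4 = 56656 - 1/4 = 226623/4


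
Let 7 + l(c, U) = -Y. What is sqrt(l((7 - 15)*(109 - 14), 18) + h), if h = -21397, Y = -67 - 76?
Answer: I*sqrt(21261) ≈ 145.81*I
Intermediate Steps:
Y = -143
l(c, U) = 136 (l(c, U) = -7 - 1*(-143) = -7 + 143 = 136)
sqrt(l((7 - 15)*(109 - 14), 18) + h) = sqrt(136 - 21397) = sqrt(-21261) = I*sqrt(21261)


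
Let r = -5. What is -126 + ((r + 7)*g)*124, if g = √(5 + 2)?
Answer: -126 + 248*√7 ≈ 530.15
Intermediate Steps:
g = √7 ≈ 2.6458
-126 + ((r + 7)*g)*124 = -126 + ((-5 + 7)*√7)*124 = -126 + (2*√7)*124 = -126 + 248*√7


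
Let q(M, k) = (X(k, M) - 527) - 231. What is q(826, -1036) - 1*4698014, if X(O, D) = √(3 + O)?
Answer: -4698772 + I*√1033 ≈ -4.6988e+6 + 32.14*I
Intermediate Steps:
q(M, k) = -758 + √(3 + k) (q(M, k) = (√(3 + k) - 527) - 231 = (-527 + √(3 + k)) - 231 = -758 + √(3 + k))
q(826, -1036) - 1*4698014 = (-758 + √(3 - 1036)) - 1*4698014 = (-758 + √(-1033)) - 4698014 = (-758 + I*√1033) - 4698014 = -4698772 + I*√1033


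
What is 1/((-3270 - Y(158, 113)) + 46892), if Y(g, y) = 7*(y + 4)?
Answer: 1/42803 ≈ 2.3363e-5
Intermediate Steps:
Y(g, y) = 28 + 7*y (Y(g, y) = 7*(4 + y) = 28 + 7*y)
1/((-3270 - Y(158, 113)) + 46892) = 1/((-3270 - (28 + 7*113)) + 46892) = 1/((-3270 - (28 + 791)) + 46892) = 1/((-3270 - 1*819) + 46892) = 1/((-3270 - 819) + 46892) = 1/(-4089 + 46892) = 1/42803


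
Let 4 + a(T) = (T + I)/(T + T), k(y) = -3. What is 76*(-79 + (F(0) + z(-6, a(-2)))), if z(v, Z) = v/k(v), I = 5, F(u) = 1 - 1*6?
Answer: -6232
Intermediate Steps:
F(u) = -5 (F(u) = 1 - 6 = -5)
a(T) = -4 + (5 + T)/(2*T) (a(T) = -4 + (T + 5)/(T + T) = -4 + (5 + T)/((2*T)) = -4 + (5 + T)*(1/(2*T)) = -4 + (5 + T)/(2*T))
z(v, Z) = -v/3 (z(v, Z) = v/(-3) = v*(-1/3) = -v/3)
76*(-79 + (F(0) + z(-6, a(-2)))) = 76*(-79 + (-5 - 1/3*(-6))) = 76*(-79 + (-5 + 2)) = 76*(-79 - 3) = 76*(-82) = -6232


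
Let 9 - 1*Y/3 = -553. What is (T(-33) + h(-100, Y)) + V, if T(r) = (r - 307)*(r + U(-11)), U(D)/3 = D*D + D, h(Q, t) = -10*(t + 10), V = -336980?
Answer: -454920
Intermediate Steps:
Y = 1686 (Y = 27 - 3*(-553) = 27 + 1659 = 1686)
h(Q, t) = -100 - 10*t (h(Q, t) = -10*(10 + t) = -100 - 10*t)
U(D) = 3*D + 3*D² (U(D) = 3*(D*D + D) = 3*(D² + D) = 3*(D + D²) = 3*D + 3*D²)
T(r) = (-307 + r)*(330 + r) (T(r) = (r - 307)*(r + 3*(-11)*(1 - 11)) = (-307 + r)*(r + 3*(-11)*(-10)) = (-307 + r)*(r + 330) = (-307 + r)*(330 + r))
(T(-33) + h(-100, Y)) + V = ((-101310 + (-33)² + 23*(-33)) + (-100 - 10*1686)) - 336980 = ((-101310 + 1089 - 759) + (-100 - 16860)) - 336980 = (-100980 - 16960) - 336980 = -117940 - 336980 = -454920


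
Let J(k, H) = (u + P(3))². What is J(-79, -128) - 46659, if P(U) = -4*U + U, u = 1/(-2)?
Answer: -186275/4 ≈ -46569.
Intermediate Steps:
u = -½ ≈ -0.50000
P(U) = -3*U
J(k, H) = 361/4 (J(k, H) = (-½ - 3*3)² = (-½ - 9)² = (-19/2)² = 361/4)
J(-79, -128) - 46659 = 361/4 - 46659 = -186275/4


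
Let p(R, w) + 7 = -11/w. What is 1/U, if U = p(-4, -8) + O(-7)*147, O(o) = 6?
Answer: 8/7011 ≈ 0.0011411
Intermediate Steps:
p(R, w) = -7 - 11/w
U = 7011/8 (U = (-7 - 11/(-8)) + 6*147 = (-7 - 11*(-1/8)) + 882 = (-7 + 11/8) + 882 = -45/8 + 882 = 7011/8 ≈ 876.38)
1/U = 1/(7011/8) = 8/7011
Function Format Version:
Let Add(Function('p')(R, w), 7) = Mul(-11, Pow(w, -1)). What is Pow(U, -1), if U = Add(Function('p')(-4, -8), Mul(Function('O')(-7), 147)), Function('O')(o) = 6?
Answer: Rational(8, 7011) ≈ 0.0011411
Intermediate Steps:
Function('p')(R, w) = Add(-7, Mul(-11, Pow(w, -1)))
U = Rational(7011, 8) (U = Add(Add(-7, Mul(-11, Pow(-8, -1))), Mul(6, 147)) = Add(Add(-7, Mul(-11, Rational(-1, 8))), 882) = Add(Add(-7, Rational(11, 8)), 882) = Add(Rational(-45, 8), 882) = Rational(7011, 8) ≈ 876.38)
Pow(U, -1) = Pow(Rational(7011, 8), -1) = Rational(8, 7011)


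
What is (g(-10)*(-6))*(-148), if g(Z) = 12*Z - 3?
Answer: -109224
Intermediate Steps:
g(Z) = -3 + 12*Z
(g(-10)*(-6))*(-148) = ((-3 + 12*(-10))*(-6))*(-148) = ((-3 - 120)*(-6))*(-148) = -123*(-6)*(-148) = 738*(-148) = -109224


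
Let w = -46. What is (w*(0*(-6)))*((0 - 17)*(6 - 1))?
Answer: 0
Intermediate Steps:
(w*(0*(-6)))*((0 - 17)*(6 - 1)) = (-0*(-6))*((0 - 17)*(6 - 1)) = (-46*0)*(-17*5) = 0*(-85) = 0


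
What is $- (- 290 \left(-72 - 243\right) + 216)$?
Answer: $-91566$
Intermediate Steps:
$- (- 290 \left(-72 - 243\right) + 216) = - (\left(-290\right) \left(-315\right) + 216) = - (91350 + 216) = \left(-1\right) 91566 = -91566$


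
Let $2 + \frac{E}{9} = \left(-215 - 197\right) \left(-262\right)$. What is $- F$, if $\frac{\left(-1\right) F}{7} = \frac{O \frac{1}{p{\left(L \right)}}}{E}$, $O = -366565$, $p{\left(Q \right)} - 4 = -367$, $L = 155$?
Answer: $\frac{2565955}{352646514} \approx 0.0072763$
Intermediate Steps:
$p{\left(Q \right)} = -363$ ($p{\left(Q \right)} = 4 - 367 = -363$)
$E = 971478$ ($E = -18 + 9 \left(-215 - 197\right) \left(-262\right) = -18 + 9 \left(\left(-412\right) \left(-262\right)\right) = -18 + 9 \cdot 107944 = -18 + 971496 = 971478$)
$F = - \frac{2565955}{352646514}$ ($F = - 7 \frac{\left(-366565\right) \frac{1}{-363}}{971478} = - 7 \left(-366565\right) \left(- \frac{1}{363}\right) \frac{1}{971478} = - 7 \cdot \frac{366565}{363} \cdot \frac{1}{971478} = \left(-7\right) \frac{366565}{352646514} = - \frac{2565955}{352646514} \approx -0.0072763$)
$- F = \left(-1\right) \left(- \frac{2565955}{352646514}\right) = \frac{2565955}{352646514}$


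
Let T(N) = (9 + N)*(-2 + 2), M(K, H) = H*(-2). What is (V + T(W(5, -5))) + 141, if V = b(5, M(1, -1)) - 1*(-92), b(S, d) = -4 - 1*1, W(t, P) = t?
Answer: 228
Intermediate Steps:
M(K, H) = -2*H
T(N) = 0 (T(N) = (9 + N)*0 = 0)
b(S, d) = -5 (b(S, d) = -4 - 1 = -5)
V = 87 (V = -5 - 1*(-92) = -5 + 92 = 87)
(V + T(W(5, -5))) + 141 = (87 + 0) + 141 = 87 + 141 = 228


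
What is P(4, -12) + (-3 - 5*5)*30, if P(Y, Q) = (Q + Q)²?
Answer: -264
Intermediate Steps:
P(Y, Q) = 4*Q² (P(Y, Q) = (2*Q)² = 4*Q²)
P(4, -12) + (-3 - 5*5)*30 = 4*(-12)² + (-3 - 5*5)*30 = 4*144 + (-3 - 25)*30 = 576 - 28*30 = 576 - 840 = -264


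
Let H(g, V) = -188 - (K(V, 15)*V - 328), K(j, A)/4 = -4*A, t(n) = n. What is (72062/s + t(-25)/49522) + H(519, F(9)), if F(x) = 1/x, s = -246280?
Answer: 1521853661477/9147208620 ≈ 166.37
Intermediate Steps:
K(j, A) = -16*A (K(j, A) = 4*(-4*A) = -16*A)
H(g, V) = 140 + 240*V (H(g, V) = -188 - ((-16*15)*V - 328) = -188 - (-240*V - 328) = -188 - (-328 - 240*V) = -188 + (328 + 240*V) = 140 + 240*V)
(72062/s + t(-25)/49522) + H(519, F(9)) = (72062/(-246280) - 25/49522) + (140 + 240/9) = (72062*(-1/246280) - 25*1/49522) + (140 + 240*(⅑)) = (-36031/123140 - 25/49522) + (140 + 80/3) = -893702841/3049069540 + 500/3 = 1521853661477/9147208620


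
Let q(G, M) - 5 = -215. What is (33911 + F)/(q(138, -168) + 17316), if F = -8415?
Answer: 12748/8553 ≈ 1.4905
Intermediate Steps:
q(G, M) = -210 (q(G, M) = 5 - 215 = -210)
(33911 + F)/(q(138, -168) + 17316) = (33911 - 8415)/(-210 + 17316) = 25496/17106 = 25496*(1/17106) = 12748/8553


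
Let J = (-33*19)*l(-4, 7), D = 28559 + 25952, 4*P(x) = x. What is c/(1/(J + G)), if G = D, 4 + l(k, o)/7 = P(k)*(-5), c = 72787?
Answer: 3648230014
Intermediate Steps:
P(x) = x/4
l(k, o) = -28 - 35*k/4 (l(k, o) = -28 + 7*((k/4)*(-5)) = -28 + 7*(-5*k/4) = -28 - 35*k/4)
D = 54511
J = -4389 (J = (-33*19)*(-28 - 35/4*(-4)) = -627*(-28 + 35) = -627*7 = -4389)
G = 54511
c/(1/(J + G)) = 72787/(1/(-4389 + 54511)) = 72787/(1/50122) = 72787*50122 = 3648230014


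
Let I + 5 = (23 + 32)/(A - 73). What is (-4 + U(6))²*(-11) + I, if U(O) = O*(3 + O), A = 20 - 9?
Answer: -1705365/62 ≈ -27506.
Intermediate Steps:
A = 11
I = -365/62 (I = -5 + (23 + 32)/(11 - 73) = -5 + 55/(-62) = -5 + 55*(-1/62) = -5 - 55/62 = -365/62 ≈ -5.8871)
(-4 + U(6))²*(-11) + I = (-4 + 6*(3 + 6))²*(-11) - 365/62 = (-4 + 6*9)²*(-11) - 365/62 = (-4 + 54)²*(-11) - 365/62 = 50²*(-11) - 365/62 = 2500*(-11) - 365/62 = -27500 - 365/62 = -1705365/62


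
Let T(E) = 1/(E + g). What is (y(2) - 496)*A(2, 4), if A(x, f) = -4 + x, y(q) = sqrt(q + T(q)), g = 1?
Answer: 992 - 2*sqrt(21)/3 ≈ 988.95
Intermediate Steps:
T(E) = 1/(1 + E) (T(E) = 1/(E + 1) = 1/(1 + E))
y(q) = sqrt(q + 1/(1 + q))
(y(2) - 496)*A(2, 4) = (sqrt((1 + 2*(1 + 2))/(1 + 2)) - 496)*(-4 + 2) = (sqrt((1 + 2*3)/3) - 496)*(-2) = (sqrt((1 + 6)/3) - 496)*(-2) = (sqrt((1/3)*7) - 496)*(-2) = (sqrt(7/3) - 496)*(-2) = (sqrt(21)/3 - 496)*(-2) = (-496 + sqrt(21)/3)*(-2) = 992 - 2*sqrt(21)/3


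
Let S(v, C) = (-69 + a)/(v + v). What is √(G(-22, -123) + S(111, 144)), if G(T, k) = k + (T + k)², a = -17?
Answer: √257528769/111 ≈ 144.57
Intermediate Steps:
S(v, C) = -43/v (S(v, C) = (-69 - 17)/(v + v) = -86*1/(2*v) = -43/v)
√(G(-22, -123) + S(111, 144)) = √((-123 + (-22 - 123)²) - 43/111) = √((-123 + (-145)²) - 43*1/111) = √((-123 + 21025) - 43/111) = √(20902 - 43/111) = √(2320079/111) = √257528769/111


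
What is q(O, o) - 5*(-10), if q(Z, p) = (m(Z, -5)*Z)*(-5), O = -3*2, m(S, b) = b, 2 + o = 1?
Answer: -100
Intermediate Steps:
o = -1 (o = -2 + 1 = -1)
O = -6
q(Z, p) = 25*Z (q(Z, p) = -5*Z*(-5) = 25*Z)
q(O, o) - 5*(-10) = 25*(-6) - 5*(-10) = -150 + 50 = -100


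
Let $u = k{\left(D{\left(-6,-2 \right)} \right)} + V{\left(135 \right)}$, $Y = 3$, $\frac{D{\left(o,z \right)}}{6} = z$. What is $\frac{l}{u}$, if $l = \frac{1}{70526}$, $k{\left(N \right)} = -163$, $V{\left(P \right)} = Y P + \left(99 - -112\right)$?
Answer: $\frac{1}{31948278} \approx 3.1301 \cdot 10^{-8}$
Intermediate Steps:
$D{\left(o,z \right)} = 6 z$
$V{\left(P \right)} = 211 + 3 P$ ($V{\left(P \right)} = 3 P + \left(99 - -112\right) = 3 P + \left(99 + 112\right) = 3 P + 211 = 211 + 3 P$)
$l = \frac{1}{70526} \approx 1.4179 \cdot 10^{-5}$
$u = 453$ ($u = -163 + \left(211 + 3 \cdot 135\right) = -163 + \left(211 + 405\right) = -163 + 616 = 453$)
$\frac{l}{u} = \frac{1}{70526 \cdot 453} = \frac{1}{70526} \cdot \frac{1}{453} = \frac{1}{31948278}$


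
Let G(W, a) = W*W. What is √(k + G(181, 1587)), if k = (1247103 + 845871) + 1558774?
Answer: √3684509 ≈ 1919.5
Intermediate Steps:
G(W, a) = W²
k = 3651748 (k = 2092974 + 1558774 = 3651748)
√(k + G(181, 1587)) = √(3651748 + 181²) = √(3651748 + 32761) = √3684509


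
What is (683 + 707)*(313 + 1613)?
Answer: 2677140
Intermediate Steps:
(683 + 707)*(313 + 1613) = 1390*1926 = 2677140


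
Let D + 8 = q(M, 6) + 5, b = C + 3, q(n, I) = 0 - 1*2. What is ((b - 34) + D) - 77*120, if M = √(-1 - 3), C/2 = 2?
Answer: -9272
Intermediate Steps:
C = 4 (C = 2*2 = 4)
M = 2*I (M = √(-4) = 2*I ≈ 2.0*I)
q(n, I) = -2 (q(n, I) = 0 - 2 = -2)
b = 7 (b = 4 + 3 = 7)
D = -5 (D = -8 + (-2 + 5) = -8 + 3 = -5)
((b - 34) + D) - 77*120 = ((7 - 34) - 5) - 77*120 = (-27 - 5) - 9240 = -32 - 9240 = -9272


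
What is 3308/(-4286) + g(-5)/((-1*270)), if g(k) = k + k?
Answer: -42515/57861 ≈ -0.73478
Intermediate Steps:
g(k) = 2*k
3308/(-4286) + g(-5)/((-1*270)) = 3308/(-4286) + (2*(-5))/((-1*270)) = 3308*(-1/4286) - 10/(-270) = -1654/2143 - 10*(-1/270) = -1654/2143 + 1/27 = -42515/57861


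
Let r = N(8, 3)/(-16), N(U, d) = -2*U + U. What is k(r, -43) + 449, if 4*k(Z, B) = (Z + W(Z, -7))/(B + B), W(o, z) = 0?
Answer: 308911/688 ≈ 449.00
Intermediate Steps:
N(U, d) = -U
r = 1/2 (r = -1*8/(-16) = -8*(-1/16) = 1/2 ≈ 0.50000)
k(Z, B) = Z/(8*B) (k(Z, B) = ((Z + 0)/(B + B))/4 = (Z/((2*B)))/4 = (Z*(1/(2*B)))/4 = (Z/(2*B))/4 = Z/(8*B))
k(r, -43) + 449 = (1/8)*(1/2)/(-43) + 449 = (1/8)*(1/2)*(-1/43) + 449 = -1/688 + 449 = 308911/688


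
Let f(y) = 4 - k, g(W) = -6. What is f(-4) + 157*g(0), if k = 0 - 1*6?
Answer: -932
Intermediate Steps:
k = -6 (k = 0 - 6 = -6)
f(y) = 10 (f(y) = 4 - 1*(-6) = 4 + 6 = 10)
f(-4) + 157*g(0) = 10 + 157*(-6) = 10 - 942 = -932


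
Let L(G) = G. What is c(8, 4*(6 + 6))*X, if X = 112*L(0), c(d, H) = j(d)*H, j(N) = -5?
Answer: 0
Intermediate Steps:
c(d, H) = -5*H
X = 0 (X = 112*0 = 0)
c(8, 4*(6 + 6))*X = -20*(6 + 6)*0 = -20*12*0 = -5*48*0 = -240*0 = 0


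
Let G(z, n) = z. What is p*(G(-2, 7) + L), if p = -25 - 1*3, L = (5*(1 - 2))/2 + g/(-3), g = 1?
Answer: 406/3 ≈ 135.33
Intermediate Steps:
L = -17/6 (L = (5*(1 - 2))/2 + 1/(-3) = (5*(-1))*(½) + 1*(-⅓) = -5*½ - ⅓ = -5/2 - ⅓ = -17/6 ≈ -2.8333)
p = -28 (p = -25 - 3 = -28)
p*(G(-2, 7) + L) = -28*(-2 - 17/6) = -28*(-29/6) = 406/3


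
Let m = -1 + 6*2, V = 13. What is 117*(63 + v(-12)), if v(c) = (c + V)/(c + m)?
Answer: 7254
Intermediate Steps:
m = 11 (m = -1 + 12 = 11)
v(c) = (13 + c)/(11 + c) (v(c) = (c + 13)/(c + 11) = (13 + c)/(11 + c))
117*(63 + v(-12)) = 117*(63 + (13 - 12)/(11 - 12)) = 117*(63 + 1/(-1)) = 117*(63 - 1*1) = 117*(63 - 1) = 117*62 = 7254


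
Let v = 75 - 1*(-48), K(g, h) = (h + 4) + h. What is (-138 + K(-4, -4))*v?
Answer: -17466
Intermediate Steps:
K(g, h) = 4 + 2*h (K(g, h) = (4 + h) + h = 4 + 2*h)
v = 123 (v = 75 + 48 = 123)
(-138 + K(-4, -4))*v = (-138 + (4 + 2*(-4)))*123 = (-138 + (4 - 8))*123 = (-138 - 4)*123 = -142*123 = -17466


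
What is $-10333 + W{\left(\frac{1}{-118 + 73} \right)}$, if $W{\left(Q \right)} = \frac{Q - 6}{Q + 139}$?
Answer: $- \frac{64622853}{6254} \approx -10333.0$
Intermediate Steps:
$W{\left(Q \right)} = \frac{-6 + Q}{139 + Q}$
$-10333 + W{\left(\frac{1}{-118 + 73} \right)} = -10333 + \frac{-6 + \frac{1}{-118 + 73}}{139 + \frac{1}{-118 + 73}} = -10333 + \frac{-6 + \frac{1}{-45}}{139 + \frac{1}{-45}} = -10333 + \frac{-6 - \frac{1}{45}}{139 - \frac{1}{45}} = -10333 + \frac{1}{\frac{6254}{45}} \left(- \frac{271}{45}\right) = -10333 + \frac{45}{6254} \left(- \frac{271}{45}\right) = -10333 - \frac{271}{6254} = - \frac{64622853}{6254}$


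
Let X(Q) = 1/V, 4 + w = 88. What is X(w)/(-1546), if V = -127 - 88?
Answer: 1/332390 ≈ 3.0085e-6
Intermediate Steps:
V = -215
w = 84 (w = -4 + 88 = 84)
X(Q) = -1/215 (X(Q) = 1/(-215) = -1/215)
X(w)/(-1546) = -1/215/(-1546) = -1/215*(-1/1546) = 1/332390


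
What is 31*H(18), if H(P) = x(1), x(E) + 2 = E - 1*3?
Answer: -124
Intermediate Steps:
x(E) = -5 + E (x(E) = -2 + (E - 1*3) = -2 + (E - 3) = -2 + (-3 + E) = -5 + E)
H(P) = -4 (H(P) = -5 + 1 = -4)
31*H(18) = 31*(-4) = -124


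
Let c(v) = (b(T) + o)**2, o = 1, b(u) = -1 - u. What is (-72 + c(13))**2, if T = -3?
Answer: 3969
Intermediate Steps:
c(v) = 9 (c(v) = ((-1 - 1*(-3)) + 1)**2 = ((-1 + 3) + 1)**2 = (2 + 1)**2 = 3**2 = 9)
(-72 + c(13))**2 = (-72 + 9)**2 = (-63)**2 = 3969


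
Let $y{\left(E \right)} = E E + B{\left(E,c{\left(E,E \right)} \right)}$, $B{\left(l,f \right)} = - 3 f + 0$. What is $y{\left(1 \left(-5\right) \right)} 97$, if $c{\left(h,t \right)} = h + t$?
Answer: $5335$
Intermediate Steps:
$B{\left(l,f \right)} = - 3 f$
$y{\left(E \right)} = E^{2} - 6 E$ ($y{\left(E \right)} = E E - 3 \left(E + E\right) = E^{2} - 3 \cdot 2 E = E^{2} - 6 E$)
$y{\left(1 \left(-5\right) \right)} 97 = 1 \left(-5\right) \left(-6 + 1 \left(-5\right)\right) 97 = - 5 \left(-6 - 5\right) 97 = \left(-5\right) \left(-11\right) 97 = 55 \cdot 97 = 5335$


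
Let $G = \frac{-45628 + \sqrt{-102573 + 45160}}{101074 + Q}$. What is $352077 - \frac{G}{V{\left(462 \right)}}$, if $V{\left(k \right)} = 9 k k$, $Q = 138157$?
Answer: $\frac{3677298585748670}{10444586229} - \frac{i \sqrt{57413}}{459561794076} \approx 3.5208 \cdot 10^{5} - 5.2139 \cdot 10^{-10} i$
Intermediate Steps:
$V{\left(k \right)} = 9 k^{2}$
$G = - \frac{45628}{239231} + \frac{i \sqrt{57413}}{239231}$ ($G = \frac{-45628 + \sqrt{-102573 + 45160}}{101074 + 138157} = \frac{-45628 + \sqrt{-57413}}{239231} = \left(-45628 + i \sqrt{57413}\right) \frac{1}{239231} = - \frac{45628}{239231} + \frac{i \sqrt{57413}}{239231} \approx -0.19073 + 0.0010016 i$)
$352077 - \frac{G}{V{\left(462 \right)}} = 352077 - \frac{- \frac{45628}{239231} + \frac{i \sqrt{57413}}{239231}}{9 \cdot 462^{2}} = 352077 - \frac{- \frac{45628}{239231} + \frac{i \sqrt{57413}}{239231}}{9 \cdot 213444} = 352077 - \frac{- \frac{45628}{239231} + \frac{i \sqrt{57413}}{239231}}{1920996} = 352077 - \left(- \frac{45628}{239231} + \frac{i \sqrt{57413}}{239231}\right) \frac{1}{1920996} = 352077 - \left(- \frac{1037}{10444586229} + \frac{i \sqrt{57413}}{459561794076}\right) = 352077 + \left(\frac{1037}{10444586229} - \frac{i \sqrt{57413}}{459561794076}\right) = \frac{3677298585748670}{10444586229} - \frac{i \sqrt{57413}}{459561794076}$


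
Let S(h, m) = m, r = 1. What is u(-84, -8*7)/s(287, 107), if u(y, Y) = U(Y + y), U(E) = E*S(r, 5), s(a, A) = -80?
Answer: 35/4 ≈ 8.7500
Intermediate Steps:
U(E) = 5*E (U(E) = E*5 = 5*E)
u(y, Y) = 5*Y + 5*y (u(y, Y) = 5*(Y + y) = 5*Y + 5*y)
u(-84, -8*7)/s(287, 107) = (5*(-8*7) + 5*(-84))/(-80) = (5*(-56) - 420)*(-1/80) = (-280 - 420)*(-1/80) = -700*(-1/80) = 35/4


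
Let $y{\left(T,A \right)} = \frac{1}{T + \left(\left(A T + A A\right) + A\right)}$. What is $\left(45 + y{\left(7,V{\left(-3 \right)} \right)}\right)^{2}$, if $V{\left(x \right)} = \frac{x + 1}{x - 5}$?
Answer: $\frac{42784681}{21025} \approx 2034.9$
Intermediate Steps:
$V{\left(x \right)} = \frac{1 + x}{-5 + x}$
$y{\left(T,A \right)} = \frac{1}{A + T + A^{2} + A T}$ ($y{\left(T,A \right)} = \frac{1}{T + \left(\left(A T + A^{2}\right) + A\right)} = \frac{1}{T + \left(\left(A^{2} + A T\right) + A\right)} = \frac{1}{T + \left(A + A^{2} + A T\right)} = \frac{1}{A + T + A^{2} + A T}$)
$\left(45 + y{\left(7,V{\left(-3 \right)} \right)}\right)^{2} = \left(45 + \frac{1}{\frac{1 - 3}{-5 - 3} + 7 + \left(\frac{1 - 3}{-5 - 3}\right)^{2} + \frac{1 - 3}{-5 - 3} \cdot 7}\right)^{2} = \left(45 + \frac{1}{\frac{1}{-8} \left(-2\right) + 7 + \left(\frac{1}{-8} \left(-2\right)\right)^{2} + \frac{1}{-8} \left(-2\right) 7}\right)^{2} = \left(45 + \frac{1}{\left(- \frac{1}{8}\right) \left(-2\right) + 7 + \left(\left(- \frac{1}{8}\right) \left(-2\right)\right)^{2} + \left(- \frac{1}{8}\right) \left(-2\right) 7}\right)^{2} = \left(45 + \frac{1}{\frac{1}{4} + 7 + \left(\frac{1}{4}\right)^{2} + \frac{1}{4} \cdot 7}\right)^{2} = \left(45 + \frac{1}{\frac{1}{4} + 7 + \frac{1}{16} + \frac{7}{4}}\right)^{2} = \left(45 + \frac{1}{\frac{145}{16}}\right)^{2} = \left(45 + \frac{16}{145}\right)^{2} = \left(\frac{6541}{145}\right)^{2} = \frac{42784681}{21025}$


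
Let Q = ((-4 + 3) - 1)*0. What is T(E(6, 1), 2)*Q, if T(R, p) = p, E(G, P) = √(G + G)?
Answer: 0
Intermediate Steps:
E(G, P) = √2*√G (E(G, P) = √(2*G) = √2*√G)
Q = 0 (Q = (-1 - 1)*0 = -2*0 = 0)
T(E(6, 1), 2)*Q = 2*0 = 0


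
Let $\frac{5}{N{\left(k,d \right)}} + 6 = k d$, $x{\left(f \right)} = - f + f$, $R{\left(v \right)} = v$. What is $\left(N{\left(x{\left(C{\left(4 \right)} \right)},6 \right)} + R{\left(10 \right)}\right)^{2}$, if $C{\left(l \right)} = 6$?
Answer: $\frac{3025}{36} \approx 84.028$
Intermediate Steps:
$x{\left(f \right)} = 0$
$N{\left(k,d \right)} = \frac{5}{-6 + d k}$ ($N{\left(k,d \right)} = \frac{5}{-6 + k d} = \frac{5}{-6 + d k}$)
$\left(N{\left(x{\left(C{\left(4 \right)} \right)},6 \right)} + R{\left(10 \right)}\right)^{2} = \left(\frac{5}{-6 + 6 \cdot 0} + 10\right)^{2} = \left(\frac{5}{-6 + 0} + 10\right)^{2} = \left(\frac{5}{-6} + 10\right)^{2} = \left(5 \left(- \frac{1}{6}\right) + 10\right)^{2} = \left(- \frac{5}{6} + 10\right)^{2} = \left(\frac{55}{6}\right)^{2} = \frac{3025}{36}$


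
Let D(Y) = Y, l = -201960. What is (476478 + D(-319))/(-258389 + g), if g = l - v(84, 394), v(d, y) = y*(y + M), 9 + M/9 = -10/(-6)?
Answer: -476159/589581 ≈ -0.80762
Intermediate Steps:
M = -66 (M = -81 + 9*(-10/(-6)) = -81 + 9*(-10*(-⅙)) = -81 + 9*(5/3) = -81 + 15 = -66)
v(d, y) = y*(-66 + y) (v(d, y) = y*(y - 66) = y*(-66 + y))
g = -331192 (g = -201960 - 394*(-66 + 394) = -201960 - 394*328 = -201960 - 1*129232 = -201960 - 129232 = -331192)
(476478 + D(-319))/(-258389 + g) = (476478 - 319)/(-258389 - 331192) = 476159/(-589581) = 476159*(-1/589581) = -476159/589581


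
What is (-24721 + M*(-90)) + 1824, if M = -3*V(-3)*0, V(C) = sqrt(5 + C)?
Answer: -22897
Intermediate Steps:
M = 0 (M = -3*sqrt(5 - 3)*0 = -3*sqrt(2)*0 = 0)
(-24721 + M*(-90)) + 1824 = (-24721 + 0*(-90)) + 1824 = (-24721 + 0) + 1824 = -24721 + 1824 = -22897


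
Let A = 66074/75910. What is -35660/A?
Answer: -1353475300/33037 ≈ -40968.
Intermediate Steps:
A = 33037/37955 (A = 66074*(1/75910) = 33037/37955 ≈ 0.87043)
-35660/A = -35660/33037/37955 = -35660*37955/33037 = -1353475300/33037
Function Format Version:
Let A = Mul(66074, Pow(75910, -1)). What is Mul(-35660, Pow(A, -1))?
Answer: Rational(-1353475300, 33037) ≈ -40968.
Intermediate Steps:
A = Rational(33037, 37955) (A = Mul(66074, Rational(1, 75910)) = Rational(33037, 37955) ≈ 0.87043)
Mul(-35660, Pow(A, -1)) = Mul(-35660, Pow(Rational(33037, 37955), -1)) = Mul(-35660, Rational(37955, 33037)) = Rational(-1353475300, 33037)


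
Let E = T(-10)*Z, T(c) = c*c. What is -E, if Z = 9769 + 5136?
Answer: -1490500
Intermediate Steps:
T(c) = c²
Z = 14905
E = 1490500 (E = (-10)²*14905 = 100*14905 = 1490500)
-E = -1*1490500 = -1490500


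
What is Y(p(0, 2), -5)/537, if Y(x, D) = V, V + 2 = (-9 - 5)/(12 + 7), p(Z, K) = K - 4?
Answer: -52/10203 ≈ -0.0050965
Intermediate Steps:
p(Z, K) = -4 + K
V = -52/19 (V = -2 + (-9 - 5)/(12 + 7) = -2 - 14/19 = -52/19 ≈ -2.7368)
Y(x, D) = -52/19
Y(p(0, 2), -5)/537 = -52/19/537 = -52/19*1/537 = -52/10203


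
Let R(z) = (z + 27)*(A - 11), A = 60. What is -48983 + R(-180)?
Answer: -56480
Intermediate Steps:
R(z) = 1323 + 49*z (R(z) = (z + 27)*(60 - 11) = (27 + z)*49 = 1323 + 49*z)
-48983 + R(-180) = -48983 + (1323 + 49*(-180)) = -48983 + (1323 - 8820) = -48983 - 7497 = -56480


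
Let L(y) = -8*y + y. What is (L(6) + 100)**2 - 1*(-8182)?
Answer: 11546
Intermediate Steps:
L(y) = -7*y
(L(6) + 100)**2 - 1*(-8182) = (-7*6 + 100)**2 - 1*(-8182) = (-42 + 100)**2 + 8182 = 58**2 + 8182 = 3364 + 8182 = 11546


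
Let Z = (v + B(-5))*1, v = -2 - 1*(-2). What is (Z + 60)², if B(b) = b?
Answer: 3025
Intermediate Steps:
v = 0 (v = -2 + 2 = 0)
Z = -5 (Z = (0 - 5)*1 = -5*1 = -5)
(Z + 60)² = (-5 + 60)² = 55² = 3025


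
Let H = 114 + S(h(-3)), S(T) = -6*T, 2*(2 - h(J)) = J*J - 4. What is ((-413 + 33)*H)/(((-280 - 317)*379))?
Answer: 14820/75421 ≈ 0.19650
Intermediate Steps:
h(J) = 4 - J²/2 (h(J) = 2 - (J*J - 4)/2 = 2 - (J² - 4)/2 = 2 - (-4 + J²)/2 = 2 + (2 - J²/2) = 4 - J²/2)
H = 117 (H = 114 - 6*(4 - ½*(-3)²) = 114 - 6*(4 - ½*9) = 114 - 6*(4 - 9/2) = 114 - 6*(-½) = 114 + 3 = 117)
((-413 + 33)*H)/(((-280 - 317)*379)) = ((-413 + 33)*117)/(((-280 - 317)*379)) = (-380*117)/((-597*379)) = -44460/(-226263) = -44460*(-1/226263) = 14820/75421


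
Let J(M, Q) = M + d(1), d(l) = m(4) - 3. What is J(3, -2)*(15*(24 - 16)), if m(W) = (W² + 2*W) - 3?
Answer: 2520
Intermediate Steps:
m(W) = -3 + W² + 2*W
d(l) = 18 (d(l) = (-3 + 4² + 2*4) - 3 = (-3 + 16 + 8) - 3 = 21 - 3 = 18)
J(M, Q) = 18 + M (J(M, Q) = M + 18 = 18 + M)
J(3, -2)*(15*(24 - 16)) = (18 + 3)*(15*(24 - 16)) = 21*(15*8) = 21*120 = 2520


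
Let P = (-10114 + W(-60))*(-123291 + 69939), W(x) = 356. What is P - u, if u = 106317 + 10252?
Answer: 520492247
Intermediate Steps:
u = 116569
P = 520608816 (P = (-10114 + 356)*(-123291 + 69939) = -9758*(-53352) = 520608816)
P - u = 520608816 - 1*116569 = 520608816 - 116569 = 520492247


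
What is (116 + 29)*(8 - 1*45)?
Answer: -5365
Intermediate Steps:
(116 + 29)*(8 - 1*45) = 145*(8 - 45) = 145*(-37) = -5365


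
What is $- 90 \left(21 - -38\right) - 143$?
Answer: $-5453$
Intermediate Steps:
$- 90 \left(21 - -38\right) - 143 = - 90 \left(21 + 38\right) - 143 = \left(-90\right) 59 - 143 = -5310 - 143 = -5453$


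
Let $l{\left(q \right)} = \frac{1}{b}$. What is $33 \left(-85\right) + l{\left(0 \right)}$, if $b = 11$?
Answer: $- \frac{30854}{11} \approx -2804.9$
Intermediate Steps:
$l{\left(q \right)} = \frac{1}{11}$
$33 \left(-85\right) + l{\left(0 \right)} = 33 \left(-85\right) + \frac{1}{11} = -2805 + \frac{1}{11} = - \frac{30854}{11}$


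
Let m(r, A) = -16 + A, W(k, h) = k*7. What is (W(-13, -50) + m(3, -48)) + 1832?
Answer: 1677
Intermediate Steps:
W(k, h) = 7*k
(W(-13, -50) + m(3, -48)) + 1832 = (7*(-13) + (-16 - 48)) + 1832 = (-91 - 64) + 1832 = -155 + 1832 = 1677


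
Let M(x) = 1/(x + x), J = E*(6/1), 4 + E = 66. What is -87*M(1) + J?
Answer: 657/2 ≈ 328.50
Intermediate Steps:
E = 62 (E = -4 + 66 = 62)
J = 372 (J = 62*(6/1) = 62*(6*1) = 62*6 = 372)
M(x) = 1/(2*x)
-87*M(1) + J = -87/(2*1) + 372 = -87/2 + 372 = 657/2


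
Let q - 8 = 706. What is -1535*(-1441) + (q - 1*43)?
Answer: 2212606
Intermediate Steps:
q = 714 (q = 8 + 706 = 714)
-1535*(-1441) + (q - 1*43) = -1535*(-1441) + (714 - 1*43) = 2211935 + (714 - 43) = 2211935 + 671 = 2212606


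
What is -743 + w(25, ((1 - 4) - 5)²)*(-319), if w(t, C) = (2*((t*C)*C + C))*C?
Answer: -4183810791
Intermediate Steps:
w(t, C) = C*(2*C + 2*t*C²) (w(t, C) = (2*((C*t)*C + C))*C = (2*(t*C² + C))*C = (2*(C + t*C²))*C = (2*C + 2*t*C²)*C = C*(2*C + 2*t*C²))
-743 + w(25, ((1 - 4) - 5)²)*(-319) = -743 + (2*(((1 - 4) - 5)²)²*(1 + ((1 - 4) - 5)²*25))*(-319) = -743 + (2*((-3 - 5)²)²*(1 + (-3 - 5)²*25))*(-319) = -743 + (2*((-8)²)²*(1 + (-8)²*25))*(-319) = -743 + (2*64²*(1 + 64*25))*(-319) = -743 + (2*4096*(1 + 1600))*(-319) = -743 + (2*4096*1601)*(-319) = -743 + 13115392*(-319) = -743 - 4183810048 = -4183810791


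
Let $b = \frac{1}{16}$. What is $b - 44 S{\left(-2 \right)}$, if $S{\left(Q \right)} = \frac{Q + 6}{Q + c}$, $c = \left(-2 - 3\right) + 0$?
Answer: $\frac{2823}{112} \approx 25.205$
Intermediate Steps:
$b = \frac{1}{16} \approx 0.0625$
$c = -5$ ($c = -5 + 0 = -5$)
$S{\left(Q \right)} = \frac{6 + Q}{-5 + Q}$ ($S{\left(Q \right)} = \frac{Q + 6}{Q - 5} = \frac{6 + Q}{-5 + Q}$)
$b - 44 S{\left(-2 \right)} = \frac{1}{16} - 44 \frac{6 - 2}{-5 - 2} = \frac{1}{16} - 44 \frac{1}{-7} \cdot 4 = \frac{1}{16} - 44 \left(\left(- \frac{1}{7}\right) 4\right) = \frac{1}{16} - - \frac{176}{7} = \frac{1}{16} + \frac{176}{7} = \frac{2823}{112}$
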